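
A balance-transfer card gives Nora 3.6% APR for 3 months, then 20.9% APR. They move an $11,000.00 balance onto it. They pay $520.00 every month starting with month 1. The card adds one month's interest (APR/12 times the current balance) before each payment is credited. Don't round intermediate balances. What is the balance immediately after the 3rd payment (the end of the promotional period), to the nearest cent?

$9,534.61

Promo months 1–3 at r₀ = 3.6%/12 = 0.003; months 4+ at r₁ = 20.9%/12 = 0.0174167.
After month 3: iterate B ← B·(1+r₀) − $520.00 for 3 months → $9,534.61.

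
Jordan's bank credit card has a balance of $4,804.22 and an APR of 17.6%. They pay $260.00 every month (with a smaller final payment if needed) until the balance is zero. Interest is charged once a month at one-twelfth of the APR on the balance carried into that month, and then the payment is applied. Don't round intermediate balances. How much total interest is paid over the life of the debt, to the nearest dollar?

$841

Monthly rate r = 17.6%/12 = 1.46667% = 0.0146667.
Payoff takes n = ⌈−ln(1 − rB₀/P)/ln(1+r)⌉ = ⌈21.709⌉ = 22 payments; the last is $184.82.
Total paid = 21·$260.00 + $184.82 = $5,644.82.
Total interest = total paid − principal = $5,644.82 − $4,804.22 = $840.60.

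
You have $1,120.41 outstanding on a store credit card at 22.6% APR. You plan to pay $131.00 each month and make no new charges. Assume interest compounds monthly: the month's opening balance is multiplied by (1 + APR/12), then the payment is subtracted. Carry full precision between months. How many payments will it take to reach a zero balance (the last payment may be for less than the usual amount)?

Monthly rate r = 22.6%/12 = 1.88333% = 0.0188333.
Recurrence: B ← B·(1+r) − $131.00.
Month 1: interest $21.10; balance after payment $1,010.51.
Month 2: interest $19.03; balance after payment $898.54.
Closed form: n = −ln(1 − rB₀/P)/ln(1+r) = −ln(0.83892)/ln(1.01883) ≈ 9.413, so the balance reaches zero during payment 10.

10 months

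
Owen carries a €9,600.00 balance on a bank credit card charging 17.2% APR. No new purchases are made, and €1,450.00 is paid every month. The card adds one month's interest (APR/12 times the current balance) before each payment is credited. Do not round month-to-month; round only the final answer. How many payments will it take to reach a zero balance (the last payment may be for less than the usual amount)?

Monthly rate r = 17.2%/12 = 1.43333% = 0.0143333.
Recurrence: B ← B·(1+r) − €1,450.00.
Month 1: interest €137.60; balance after payment €8,287.60.
Month 2: interest €118.79; balance after payment €6,956.39.
Closed form: n = −ln(1 − rB₀/P)/ln(1+r) = −ln(0.9051)/ln(1.01433) ≈ 7.006, so the balance reaches zero during payment 8.

8 months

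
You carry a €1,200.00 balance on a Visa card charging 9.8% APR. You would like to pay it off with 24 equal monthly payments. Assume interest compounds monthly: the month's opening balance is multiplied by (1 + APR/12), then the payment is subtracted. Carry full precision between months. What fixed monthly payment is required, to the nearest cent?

Monthly rate r = 9.8%/12 = 0.816667% = 0.00816667.
Level-payment amortization: P = B₀·r / (1 − (1+r)^(−n)) = 1200.00·0.00816667 / (1 − 1.00817^(−24)).
Denominator 1 − (1+r)^(−24) = 0.177333181.
P = 9.8 / 0.177333181 ≈ 55.26.

€55.26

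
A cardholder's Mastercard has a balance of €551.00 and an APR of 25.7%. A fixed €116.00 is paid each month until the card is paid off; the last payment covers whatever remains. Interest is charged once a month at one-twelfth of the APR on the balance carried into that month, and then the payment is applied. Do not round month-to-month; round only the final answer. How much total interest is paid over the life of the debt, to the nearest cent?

Monthly rate r = 25.7%/12 = 2.14167% = 0.0214167.
Payoff takes n = ⌈−ln(1 − rB₀/P)/ln(1+r)⌉ = ⌈5.063⌉ = 6 payments; the last is €7.36.
Total paid = 5·€116.00 + €7.36 = €587.36.
Total interest = total paid − principal = €587.36 − €551.00 = €36.36.

€36.36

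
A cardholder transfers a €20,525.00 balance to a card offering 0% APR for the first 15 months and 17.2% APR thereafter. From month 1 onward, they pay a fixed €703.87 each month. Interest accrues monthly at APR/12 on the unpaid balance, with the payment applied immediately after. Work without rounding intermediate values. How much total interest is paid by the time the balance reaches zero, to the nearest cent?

Promo months 1–15 at r₀ = 0%/12 = 0; months 16+ at r₁ = 17.2%/12 = 0.0143333.
After month 15 (no interest yet): B = €20,525.00 − 15·€703.87 = €9,966.95.
Then at r₁ with €703.87/mo: n₂ = −ln(1 − r₁·B/P)/ln(1+r₁) ≈ 15.94 → 16 more payments.
Total paid = 30·€703.87 + €662.06 = €21,778.16; interest = €21,778.16 − €20,525.00 = €1,253.16.

€1,253.16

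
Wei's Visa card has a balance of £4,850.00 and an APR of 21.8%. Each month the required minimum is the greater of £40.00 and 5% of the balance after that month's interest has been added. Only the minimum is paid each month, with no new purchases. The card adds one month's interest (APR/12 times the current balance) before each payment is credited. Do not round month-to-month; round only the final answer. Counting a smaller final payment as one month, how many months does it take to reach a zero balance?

Monthly rate r = 21.8%/12 = 1.81667% = 0.0181667.
While 5% of the post-interest balance exceeds £40.00, each month B ← (B·(1+r))·(1 − 0.05), i.e. B shrinks by the factor (1+r)·0.95 = 0.96726.
This holds for months 1–55. Entering month 56 the balance is £777.28; 5% of the post-interest balance is now below £40.00, so the flat £40.00 minimum applies from here.
From month 56 a fixed £40.00 at rate r clears £777.28 in 25 more payments. Total: 55 + 25 = 80 months.

80 months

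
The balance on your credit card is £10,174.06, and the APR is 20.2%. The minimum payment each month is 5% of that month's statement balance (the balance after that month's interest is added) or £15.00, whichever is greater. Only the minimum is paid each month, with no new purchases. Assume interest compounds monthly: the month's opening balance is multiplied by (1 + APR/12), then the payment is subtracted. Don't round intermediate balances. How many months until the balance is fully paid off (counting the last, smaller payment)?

127 months

Monthly rate r = 20.2%/12 = 1.68333% = 0.0168333.
While 5% of the post-interest balance exceeds £15.00, each month B ← (B·(1+r))·(1 − 0.05), i.e. B shrinks by the factor (1+r)·0.95 = 0.96599.
This holds for months 1–103. Entering month 104 the balance is £288.24; 5% of the post-interest balance is now below £15.00, so the flat £15.00 minimum applies from here.
From month 104 a fixed £15.00 at rate r clears £288.24 in 24 more payments. Total: 103 + 24 = 127 months.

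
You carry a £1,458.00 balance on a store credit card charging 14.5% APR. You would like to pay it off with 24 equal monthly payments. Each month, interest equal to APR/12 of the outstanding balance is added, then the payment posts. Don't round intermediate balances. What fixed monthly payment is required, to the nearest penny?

Monthly rate r = 14.5%/12 = 1.20833% = 0.0120833.
Level-payment amortization: P = B₀·r / (1 − (1+r)^(−n)) = 1458.00·0.0120833 / (1 − 1.01208^(−24)).
Denominator 1 − (1+r)^(−24) = 0.250434748.
P = 17.6175 / 0.250434748 ≈ 70.35.

£70.35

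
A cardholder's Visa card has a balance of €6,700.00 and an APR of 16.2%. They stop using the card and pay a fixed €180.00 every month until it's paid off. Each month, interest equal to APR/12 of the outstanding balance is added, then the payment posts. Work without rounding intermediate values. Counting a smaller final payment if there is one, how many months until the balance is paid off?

53 payments

Monthly rate r = 16.2%/12 = 1.35% = 0.0135.
Recurrence: B ← B·(1+r) − €180.00.
Month 1: interest €90.45; balance after payment €6,610.45.
Month 2: interest €89.24; balance after payment €6,519.69.
Closed form: n = −ln(1 − rB₀/P)/ln(1+r) = −ln(0.4975)/ln(1.0135) ≈ 52.064, so the balance reaches zero during payment 53.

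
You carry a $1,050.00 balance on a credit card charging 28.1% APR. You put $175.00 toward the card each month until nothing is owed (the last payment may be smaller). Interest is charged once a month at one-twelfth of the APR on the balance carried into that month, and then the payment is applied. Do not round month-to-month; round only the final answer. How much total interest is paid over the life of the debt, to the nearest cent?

Monthly rate r = 28.1%/12 = 2.34167% = 0.0234167.
Payoff takes n = ⌈−ln(1 − rB₀/P)/ln(1+r)⌉ = ⌈6.541⌉ = 7 payments; the last is $95.19.
Total paid = 6·$175.00 + $95.19 = $1,145.19.
Total interest = total paid − principal = $1,145.19 − $1,050.00 = $95.19.

$95.19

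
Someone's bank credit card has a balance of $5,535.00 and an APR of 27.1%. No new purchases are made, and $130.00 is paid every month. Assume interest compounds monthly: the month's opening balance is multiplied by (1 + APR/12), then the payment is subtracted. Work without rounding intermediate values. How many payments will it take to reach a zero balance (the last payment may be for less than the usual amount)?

146 months

Monthly rate r = 27.1%/12 = 2.25833% = 0.0225833.
Recurrence: B ← B·(1+r) − $130.00.
Month 1: interest $125.00; balance after payment $5,530.00.
Month 2: interest $124.89; balance after payment $5,524.88.
Closed form: n = −ln(1 − rB₀/P)/ln(1+r) = −ln(0.038471)/ln(1.02258) ≈ 145.882, so the balance reaches zero during payment 146.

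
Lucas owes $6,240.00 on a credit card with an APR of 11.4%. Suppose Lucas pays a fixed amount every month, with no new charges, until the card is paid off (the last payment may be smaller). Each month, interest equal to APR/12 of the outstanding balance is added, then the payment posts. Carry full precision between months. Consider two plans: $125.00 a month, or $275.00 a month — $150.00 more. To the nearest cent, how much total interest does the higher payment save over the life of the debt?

Monthly rate r = 11.4%/12 = 0.95% = 0.0095.
At $125.00/mo: n = ⌈−ln(1 − rB₀/P)/ln(1+r)⌉ = 68 payments (last $124.47); total interest = total paid − $6,240.00 = $2,259.47.
At $275.00/mo: 26 payments (last $186.74); total interest $821.74.
Interest saved = $2,259.47 − $821.74 = $1,437.73.

$1,437.73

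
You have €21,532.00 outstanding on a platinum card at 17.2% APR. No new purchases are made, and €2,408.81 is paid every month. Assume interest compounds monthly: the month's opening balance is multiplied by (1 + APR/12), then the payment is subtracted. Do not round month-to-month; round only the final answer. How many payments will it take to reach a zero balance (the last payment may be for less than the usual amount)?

10 payments

Monthly rate r = 17.2%/12 = 1.43333% = 0.0143333.
Recurrence: B ← B·(1+r) − €2,408.81.
Month 1: interest €308.63; balance after payment €19,431.82.
Month 2: interest €278.52; balance after payment €17,301.53.
Closed form: n = −ln(1 − rB₀/P)/ln(1+r) = −ln(0.87188)/ln(1.01433) ≈ 9.634, so the balance reaches zero during payment 10.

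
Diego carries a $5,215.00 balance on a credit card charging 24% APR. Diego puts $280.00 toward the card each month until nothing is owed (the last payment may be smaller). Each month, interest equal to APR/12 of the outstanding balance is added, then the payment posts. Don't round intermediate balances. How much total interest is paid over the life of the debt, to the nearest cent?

$1,374.88

Monthly rate r = 24%/12 = 2% = 0.02.
Payoff takes n = ⌈−ln(1 − rB₀/P)/ln(1+r)⌉ = ⌈23.533⌉ = 24 payments; the last is $149.88.
Total paid = 23·$280.00 + $149.88 = $6,589.88.
Total interest = total paid − principal = $6,589.88 − $5,215.00 = $1,374.88.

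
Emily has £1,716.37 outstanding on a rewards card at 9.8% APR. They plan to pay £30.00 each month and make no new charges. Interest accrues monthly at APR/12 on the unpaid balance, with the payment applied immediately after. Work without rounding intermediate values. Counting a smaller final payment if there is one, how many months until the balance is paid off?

78 payments

Monthly rate r = 9.8%/12 = 0.816667% = 0.00816667.
Recurrence: B ← B·(1+r) − £30.00.
Month 1: interest £14.02; balance after payment £1,700.39.
Month 2: interest £13.89; balance after payment £1,684.27.
Closed form: n = −ln(1 − rB₀/P)/ln(1+r) = −ln(0.53277)/ln(1.00817) ≈ 77.417, so the balance reaches zero during payment 78.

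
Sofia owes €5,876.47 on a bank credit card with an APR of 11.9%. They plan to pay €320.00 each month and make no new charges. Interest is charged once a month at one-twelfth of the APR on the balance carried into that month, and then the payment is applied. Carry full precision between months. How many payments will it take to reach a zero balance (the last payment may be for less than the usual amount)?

Monthly rate r = 11.9%/12 = 0.991667% = 0.00991667.
Recurrence: B ← B·(1+r) − €320.00.
Month 1: interest €58.27; balance after payment €5,614.74.
Month 2: interest €55.68; balance after payment €5,350.42.
Closed form: n = −ln(1 − rB₀/P)/ln(1+r) = −ln(0.81789)/ln(1.00992) ≈ 20.372, so the balance reaches zero during payment 21.

21 payments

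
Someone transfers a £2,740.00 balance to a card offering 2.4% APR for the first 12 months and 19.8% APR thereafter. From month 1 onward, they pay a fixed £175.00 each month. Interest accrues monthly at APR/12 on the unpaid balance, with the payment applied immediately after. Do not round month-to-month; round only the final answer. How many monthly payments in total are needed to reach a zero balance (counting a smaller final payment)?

Promo months 1–12 at r₀ = 2.4%/12 = 0.002; months 13+ at r₁ = 19.8%/12 = 0.0165.
After month 12: iterate B ← B·(1+r₀) − £175.00 for 12 months → £683.23.
Then at r₁ with £175.00/mo: n₂ = −ln(1 − r₁·B/P)/ln(1+r₁) ≈ 4.07 → 5 more payments.

17 months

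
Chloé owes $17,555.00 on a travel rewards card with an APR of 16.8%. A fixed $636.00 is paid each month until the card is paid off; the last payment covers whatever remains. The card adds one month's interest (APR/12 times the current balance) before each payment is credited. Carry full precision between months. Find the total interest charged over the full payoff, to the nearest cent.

Monthly rate r = 16.8%/12 = 1.4% = 0.014.
Payoff takes n = ⌈−ln(1 − rB₀/P)/ln(1+r)⌉ = ⌈35.134⌉ = 36 payments; the last is $85.63.
Total paid = 35·$636.00 + $85.63 = $22,345.63.
Total interest = total paid − principal = $22,345.63 − $17,555.00 = $4,790.63.

$4,790.63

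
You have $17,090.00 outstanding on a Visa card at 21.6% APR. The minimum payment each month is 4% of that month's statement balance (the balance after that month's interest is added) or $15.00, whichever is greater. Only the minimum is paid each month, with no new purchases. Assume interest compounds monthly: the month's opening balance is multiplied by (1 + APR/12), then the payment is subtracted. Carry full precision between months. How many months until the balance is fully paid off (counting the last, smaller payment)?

Monthly rate r = 21.6%/12 = 1.8% = 0.018.
While 4% of the post-interest balance exceeds $15.00, each month B ← (B·(1+r))·(1 − 0.04), i.e. B shrinks by the factor (1+r)·0.96 = 0.97728.
This holds for months 1–167. Entering month 168 the balance is $368.06; 4% of the post-interest balance is now below $15.00, so the flat $15.00 minimum applies from here.
From month 168 a fixed $15.00 at rate r clears $368.06 in 33 more payments. Total: 167 + 33 = 200 months.

200 months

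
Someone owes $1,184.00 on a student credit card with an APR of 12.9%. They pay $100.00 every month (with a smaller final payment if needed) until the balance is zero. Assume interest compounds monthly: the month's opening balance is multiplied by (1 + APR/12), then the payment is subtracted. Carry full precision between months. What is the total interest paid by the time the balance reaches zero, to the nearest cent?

Monthly rate r = 12.9%/12 = 1.075% = 0.01075.
Payoff takes n = ⌈−ln(1 − rB₀/P)/ln(1+r)⌉ = ⌈12.732⌉ = 13 payments; the last is $73.32.
Total paid = 12·$100.00 + $73.32 = $1,273.32.
Total interest = total paid − principal = $1,273.32 − $1,184.00 = $89.32.

$89.32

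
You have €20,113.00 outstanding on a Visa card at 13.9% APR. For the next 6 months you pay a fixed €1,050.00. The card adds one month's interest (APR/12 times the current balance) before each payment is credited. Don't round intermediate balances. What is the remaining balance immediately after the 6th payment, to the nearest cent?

Monthly rate r = 13.9%/12 = 1.15833% = 0.0115833.
Each month: B ← B·(1+r) − €1,050.00.
Month 1: interest €232.98; balance after payment €19,295.98.
Month 2: interest €223.51; balance after payment €18,469.49.
Month 3: interest €213.94; balance after payment €17,633.43.
Month 4: interest €204.25; balance after payment €16,787.68.
Month 5: interest €194.46; balance after payment €15,932.14.
Month 6: interest €184.55; balance after payment €15,066.68.

€15,066.68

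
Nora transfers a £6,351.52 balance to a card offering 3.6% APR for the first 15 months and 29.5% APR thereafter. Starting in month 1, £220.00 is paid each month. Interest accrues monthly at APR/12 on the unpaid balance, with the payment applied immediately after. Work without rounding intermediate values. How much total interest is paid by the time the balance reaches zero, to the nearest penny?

Promo months 1–15 at r₀ = 3.6%/12 = 0.003; months 16+ at r₁ = 29.5%/12 = 0.0245833.
After month 15: iterate B ← B·(1+r₀) − £220.00 for 15 months → £3,273.21.
Then at r₁ with £220.00/mo: n₂ = −ln(1 − r₁·B/P)/ln(1+r₁) ≈ 18.75 → 19 more payments.
Total paid = 33·£220.00 + £165.13 = £7,425.13; interest = £7,425.13 − £6,351.52 = £1,073.61.

£1,073.61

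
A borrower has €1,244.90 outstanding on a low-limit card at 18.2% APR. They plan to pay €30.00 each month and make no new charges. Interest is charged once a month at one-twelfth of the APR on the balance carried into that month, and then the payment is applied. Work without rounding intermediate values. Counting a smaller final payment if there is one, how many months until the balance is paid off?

66 months

Monthly rate r = 18.2%/12 = 1.51667% = 0.0151667.
Recurrence: B ← B·(1+r) − €30.00.
Month 1: interest €18.88; balance after payment €1,233.78.
Month 2: interest €18.71; balance after payment €1,222.49.
Closed form: n = −ln(1 − rB₀/P)/ln(1+r) = −ln(0.37063)/ln(1.01517) ≈ 65.937, so the balance reaches zero during payment 66.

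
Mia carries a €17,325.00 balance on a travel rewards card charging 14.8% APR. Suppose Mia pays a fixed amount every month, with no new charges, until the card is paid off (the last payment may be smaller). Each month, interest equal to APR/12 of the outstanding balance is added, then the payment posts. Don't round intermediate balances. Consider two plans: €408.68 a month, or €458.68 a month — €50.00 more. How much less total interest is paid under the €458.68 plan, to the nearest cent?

Monthly rate r = 14.8%/12 = 1.23333% = 0.0123333.
At €408.68/mo: n = ⌈−ln(1 − rB₀/P)/ln(1+r)⌉ = 61 payments (last €148.39); total interest = total paid − €17,325.00 = €7,344.19.
At €458.68/mo: 52 payments (last €72.27); total interest €6,139.95.
Interest saved = €7,344.19 − €6,139.95 = €1,204.24.

€1,204.24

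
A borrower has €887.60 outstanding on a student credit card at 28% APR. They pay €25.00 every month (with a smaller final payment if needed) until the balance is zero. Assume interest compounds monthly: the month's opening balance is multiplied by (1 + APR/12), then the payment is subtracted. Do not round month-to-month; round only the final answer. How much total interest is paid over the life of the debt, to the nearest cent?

Monthly rate r = 28%/12 = 2.33333% = 0.0233333.
Payoff takes n = ⌈−ln(1 − rB₀/P)/ln(1+r)⌉ = ⌈76.424⌉ = 77 payments; the last is €10.67.
Total paid = 76·€25.00 + €10.67 = €1,910.67.
Total interest = total paid − principal = €1,910.67 − €887.60 = €1,023.07.

€1,023.07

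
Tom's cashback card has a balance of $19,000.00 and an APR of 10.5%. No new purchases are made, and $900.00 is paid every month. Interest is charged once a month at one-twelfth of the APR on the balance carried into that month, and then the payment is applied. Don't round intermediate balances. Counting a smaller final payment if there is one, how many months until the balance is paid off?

Monthly rate r = 10.5%/12 = 0.875% = 0.00875.
Recurrence: B ← B·(1+r) − $900.00.
Month 1: interest $166.25; balance after payment $18,266.25.
Month 2: interest $159.83; balance after payment $17,526.08.
Closed form: n = −ln(1 − rB₀/P)/ln(1+r) = −ln(0.81528)/ln(1.00875) ≈ 23.442, so the balance reaches zero during payment 24.

24 months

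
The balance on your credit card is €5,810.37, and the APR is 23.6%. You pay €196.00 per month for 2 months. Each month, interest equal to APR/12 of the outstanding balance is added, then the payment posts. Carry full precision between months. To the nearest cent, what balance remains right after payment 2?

€5,645.30

Monthly rate r = 23.6%/12 = 1.96667% = 0.0196667.
Each month: B ← B·(1+r) − €196.00.
Month 1: interest €114.27; balance after payment €5,728.64.
Month 2: interest €112.66; balance after payment €5,645.30.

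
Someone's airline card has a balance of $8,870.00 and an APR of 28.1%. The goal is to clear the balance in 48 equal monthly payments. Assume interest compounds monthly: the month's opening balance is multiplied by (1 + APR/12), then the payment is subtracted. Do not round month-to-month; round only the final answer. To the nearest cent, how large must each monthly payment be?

Monthly rate r = 28.1%/12 = 2.34167% = 0.0234167.
Level-payment amortization: P = B₀·r / (1 − (1+r)^(−n)) = 8870.00·0.0234167 / (1 − 1.02342^(−48)).
Denominator 1 − (1+r)^(−48) = 0.670784174.
P = 207.706 / 0.670784174 ≈ 309.65.

$309.65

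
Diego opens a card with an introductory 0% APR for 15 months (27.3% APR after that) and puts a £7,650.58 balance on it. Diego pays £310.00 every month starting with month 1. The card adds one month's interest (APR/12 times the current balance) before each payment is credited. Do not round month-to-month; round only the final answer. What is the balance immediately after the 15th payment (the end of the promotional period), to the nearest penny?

Promo months 1–15 at r₀ = 0%/12 = 0; months 16+ at r₁ = 27.3%/12 = 0.02275.
After month 15 (no interest yet): B = £7,650.58 − 15·£310.00 = £3,000.58.

£3,000.58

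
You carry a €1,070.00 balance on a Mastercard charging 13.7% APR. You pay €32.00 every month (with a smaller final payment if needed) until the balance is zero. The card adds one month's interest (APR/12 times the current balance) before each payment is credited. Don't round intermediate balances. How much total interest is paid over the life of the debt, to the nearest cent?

€285.52

Monthly rate r = 13.7%/12 = 1.14167% = 0.0114167.
Payoff takes n = ⌈−ln(1 − rB₀/P)/ln(1+r)⌉ = ⌈42.359⌉ = 43 payments; the last is €11.52.
Total paid = 42·€32.00 + €11.52 = €1,355.52.
Total interest = total paid − principal = €1,355.52 − €1,070.00 = €285.52.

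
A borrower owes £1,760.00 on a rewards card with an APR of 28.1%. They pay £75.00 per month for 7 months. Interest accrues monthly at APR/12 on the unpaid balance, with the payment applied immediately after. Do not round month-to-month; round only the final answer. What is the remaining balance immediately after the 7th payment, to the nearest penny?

Monthly rate r = 28.1%/12 = 2.34167% = 0.0234167.
Each month: B ← B·(1+r) − £75.00.
Month 1: interest £41.21; balance after payment £1,726.21.
Month 2: interest £40.42; balance after payment £1,691.64.
Month 3: interest £39.61; balance after payment £1,656.25.
Month 4: interest £38.78; balance after payment £1,620.03.
Month 5: interest £37.94; balance after payment £1,582.97.
Month 6: interest £37.07; balance after payment £1,545.04.
Month 7: interest £36.18; balance after payment £1,506.21.

£1,506.21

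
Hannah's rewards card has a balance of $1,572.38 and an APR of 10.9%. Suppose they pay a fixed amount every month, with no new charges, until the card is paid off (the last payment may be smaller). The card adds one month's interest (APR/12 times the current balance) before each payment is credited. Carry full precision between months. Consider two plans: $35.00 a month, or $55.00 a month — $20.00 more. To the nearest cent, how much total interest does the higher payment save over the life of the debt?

$200.76

Monthly rate r = 10.9%/12 = 0.908333% = 0.00908333.
At $35.00/mo: n = ⌈−ln(1 − rB₀/P)/ln(1+r)⌉ = 58 payments (last $34.66); total interest = total paid − $1,572.38 = $457.28.
At $55.00/mo: 34 payments (last $13.90); total interest $256.52.
Interest saved = $457.28 − $256.52 = $200.76.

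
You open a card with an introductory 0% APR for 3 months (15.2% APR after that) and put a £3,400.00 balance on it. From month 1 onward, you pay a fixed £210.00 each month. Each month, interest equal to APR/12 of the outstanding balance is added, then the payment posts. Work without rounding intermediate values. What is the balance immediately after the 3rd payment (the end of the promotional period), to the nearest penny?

£2,770.00

Promo months 1–3 at r₀ = 0%/12 = 0; months 4+ at r₁ = 15.2%/12 = 0.0126667.
After month 3 (no interest yet): B = £3,400.00 − 3·£210.00 = £2,770.00.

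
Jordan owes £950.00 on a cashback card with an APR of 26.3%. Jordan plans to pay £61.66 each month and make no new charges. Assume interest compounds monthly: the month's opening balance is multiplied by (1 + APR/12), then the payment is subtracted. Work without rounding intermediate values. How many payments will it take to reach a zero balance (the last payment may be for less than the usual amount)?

Monthly rate r = 26.3%/12 = 2.19167% = 0.0219167.
Recurrence: B ← B·(1+r) − £61.66.
Month 1: interest £20.82; balance after payment £909.16.
Month 2: interest £19.93; balance after payment £867.43.
Closed form: n = −ln(1 − rB₀/P)/ln(1+r) = −ln(0.66233)/ln(1.02192) ≈ 19.003, so the balance reaches zero during payment 20.

20 payments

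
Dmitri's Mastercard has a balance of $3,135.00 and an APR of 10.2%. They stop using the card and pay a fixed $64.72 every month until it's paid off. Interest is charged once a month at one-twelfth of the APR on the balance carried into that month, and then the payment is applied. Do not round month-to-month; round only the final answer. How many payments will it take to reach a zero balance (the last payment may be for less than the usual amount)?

Monthly rate r = 10.2%/12 = 0.85% = 0.0085.
Recurrence: B ← B·(1+r) − $64.72.
Month 1: interest $26.65; balance after payment $3,096.93.
Month 2: interest $26.32; balance after payment $3,058.53.
Closed form: n = −ln(1 − rB₀/P)/ln(1+r) = −ln(0.58826)/ln(1.0085) ≈ 62.686, so the balance reaches zero during payment 63.

63 months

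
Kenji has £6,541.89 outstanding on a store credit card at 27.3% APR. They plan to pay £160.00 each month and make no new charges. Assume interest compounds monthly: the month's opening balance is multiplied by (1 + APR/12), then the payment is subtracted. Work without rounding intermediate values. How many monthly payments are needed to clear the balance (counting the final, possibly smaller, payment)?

119 months

Monthly rate r = 27.3%/12 = 2.275% = 0.02275.
Recurrence: B ← B·(1+r) − £160.00.
Month 1: interest £148.83; balance after payment £6,530.72.
Month 2: interest £148.57; balance after payment £6,519.29.
Closed form: n = −ln(1 − rB₀/P)/ln(1+r) = −ln(0.069825)/ln(1.02275) ≈ 118.326, so the balance reaches zero during payment 119.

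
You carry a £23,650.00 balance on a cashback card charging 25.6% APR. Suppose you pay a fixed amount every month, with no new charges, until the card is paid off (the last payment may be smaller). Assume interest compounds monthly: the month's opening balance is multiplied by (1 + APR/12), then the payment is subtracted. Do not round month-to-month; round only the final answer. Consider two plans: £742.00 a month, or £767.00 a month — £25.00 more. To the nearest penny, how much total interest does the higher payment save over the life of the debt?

£1,082.57

Monthly rate r = 25.6%/12 = 2.13333% = 0.0213333.
At £742.00/mo: n = ⌈−ln(1 − rB₀/P)/ln(1+r)⌉ = 54 payments (last £722.45); total interest = total paid − £23,650.00 = £16,398.45.
At £767.00/mo: 51 payments (last £615.88); total interest £15,315.88.
Interest saved = £16,398.45 − £15,315.88 = £1,082.57.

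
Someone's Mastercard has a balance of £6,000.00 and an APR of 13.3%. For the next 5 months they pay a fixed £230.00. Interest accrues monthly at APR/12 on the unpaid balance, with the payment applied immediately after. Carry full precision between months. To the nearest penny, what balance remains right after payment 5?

Monthly rate r = 13.3%/12 = 1.10833% = 0.0110833.
Each month: B ← B·(1+r) − £230.00.
Month 1: interest £66.50; balance after payment £5,836.50.
Month 2: interest £64.69; balance after payment £5,671.19.
Month 3: interest £62.86; balance after payment £5,504.04.
Month 4: interest £61.00; balance after payment £5,335.05.
Month 5: interest £59.13; balance after payment £5,164.18.

£5,164.18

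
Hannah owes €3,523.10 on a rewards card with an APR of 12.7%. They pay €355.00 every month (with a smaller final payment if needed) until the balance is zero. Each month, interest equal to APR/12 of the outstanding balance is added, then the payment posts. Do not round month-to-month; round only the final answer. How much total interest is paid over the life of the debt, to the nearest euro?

€219

Monthly rate r = 12.7%/12 = 1.05833% = 0.0105833.
Payoff takes n = ⌈−ln(1 − rB₀/P)/ln(1+r)⌉ = ⌈10.540⌉ = 11 payments; the last is €192.31.
Total paid = 10·€355.00 + €192.31 = €3,742.31.
Total interest = total paid − principal = €3,742.31 − €3,523.10 = €219.21.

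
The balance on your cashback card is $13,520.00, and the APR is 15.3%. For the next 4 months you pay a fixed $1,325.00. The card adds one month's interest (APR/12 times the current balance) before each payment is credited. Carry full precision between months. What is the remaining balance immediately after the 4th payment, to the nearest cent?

$8,820.59

Monthly rate r = 15.3%/12 = 1.275% = 0.01275.
Each month: B ← B·(1+r) − $1,325.00.
Month 1: interest $172.38; balance after payment $12,367.38.
Month 2: interest $157.68; balance after payment $11,200.06.
Month 3: interest $142.80; balance after payment $10,017.86.
Month 4: interest $127.73; balance after payment $8,820.59.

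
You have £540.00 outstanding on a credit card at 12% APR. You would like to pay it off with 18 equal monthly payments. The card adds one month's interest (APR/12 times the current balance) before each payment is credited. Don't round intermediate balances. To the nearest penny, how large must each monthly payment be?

Monthly rate r = 12%/12 = 1% = 0.01.
Level-payment amortization: P = B₀·r / (1 − (1+r)^(−n)) = 540.00·0.01 / (1 − 1.01^(−18)).
Denominator 1 − (1+r)^(−18) = 0.163982686.
P = 5.4 / 0.163982686 ≈ 32.93.

£32.93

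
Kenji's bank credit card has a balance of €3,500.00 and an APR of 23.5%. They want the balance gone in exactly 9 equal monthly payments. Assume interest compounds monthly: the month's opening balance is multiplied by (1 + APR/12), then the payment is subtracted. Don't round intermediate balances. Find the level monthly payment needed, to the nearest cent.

Monthly rate r = 23.5%/12 = 1.95833% = 0.0195833.
Level-payment amortization: P = B₀·r / (1 − (1+r)^(−n)) = 3500.00·0.0195833 / (1 − 1.01958^(−9)).
Denominator 1 − (1+r)^(−9) = 0.160162135.
P = 68.5417 / 0.160162135 ≈ 427.95.

€427.95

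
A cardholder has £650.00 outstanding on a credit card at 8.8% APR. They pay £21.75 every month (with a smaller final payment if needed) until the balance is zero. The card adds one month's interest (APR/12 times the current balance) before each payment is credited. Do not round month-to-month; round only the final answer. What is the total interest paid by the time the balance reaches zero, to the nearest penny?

Monthly rate r = 8.8%/12 = 0.733333% = 0.00733333.
Payoff takes n = ⌈−ln(1 − rB₀/P)/ln(1+r)⌉ = ⌈33.857⌉ = 34 payments; the last is £18.66.
Total paid = 33·£21.75 + £18.66 = £736.41.
Total interest = total paid − principal = £736.41 − £650.00 = £86.41.

£86.41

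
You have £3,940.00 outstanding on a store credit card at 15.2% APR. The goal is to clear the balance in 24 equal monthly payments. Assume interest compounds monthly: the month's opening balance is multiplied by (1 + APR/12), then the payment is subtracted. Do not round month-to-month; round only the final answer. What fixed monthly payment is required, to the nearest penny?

Monthly rate r = 15.2%/12 = 1.26667% = 0.0126667.
Level-payment amortization: P = B₀·r / (1 − (1+r)^(−n)) = 3940.00·0.0126667 / (1 − 1.01267^(−24)).
Denominator 1 − (1+r)^(−24) = 0.260729043.
P = 49.9067 / 0.260729043 ≈ 191.41.

£191.41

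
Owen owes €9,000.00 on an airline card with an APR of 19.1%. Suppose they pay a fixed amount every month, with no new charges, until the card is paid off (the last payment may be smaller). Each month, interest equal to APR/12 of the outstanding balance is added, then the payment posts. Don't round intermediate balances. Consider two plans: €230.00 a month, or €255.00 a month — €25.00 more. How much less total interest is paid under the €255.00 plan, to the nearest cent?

€879.34

Monthly rate r = 19.1%/12 = 1.59167% = 0.0159167.
At €230.00/mo: n = ⌈−ln(1 − rB₀/P)/ln(1+r)⌉ = 62 payments (last €171.89); total interest = total paid − €9,000.00 = €5,201.89.
At €255.00/mo: 53 payments (last €62.55); total interest €4,322.55.
Interest saved = €5,201.89 − €4,322.55 = €879.34.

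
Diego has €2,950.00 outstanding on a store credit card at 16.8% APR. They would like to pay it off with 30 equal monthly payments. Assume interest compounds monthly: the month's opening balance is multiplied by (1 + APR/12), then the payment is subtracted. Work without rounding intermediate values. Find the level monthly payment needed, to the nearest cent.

Monthly rate r = 16.8%/12 = 1.4% = 0.014.
Level-payment amortization: P = B₀·r / (1 − (1+r)^(−n)) = 2950.00·0.014 / (1 − 1.014^(−30)).
Denominator 1 − (1+r)^(−30) = 0.341036515.
P = 41.3 / 0.341036515 ≈ 121.10.

€121.10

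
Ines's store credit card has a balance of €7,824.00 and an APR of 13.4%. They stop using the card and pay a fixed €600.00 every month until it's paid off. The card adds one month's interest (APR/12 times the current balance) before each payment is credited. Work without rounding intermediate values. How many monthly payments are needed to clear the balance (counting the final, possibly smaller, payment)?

15 months

Monthly rate r = 13.4%/12 = 1.11667% = 0.0111667.
Recurrence: B ← B·(1+r) − €600.00.
Month 1: interest €87.37; balance after payment €7,311.37.
Month 2: interest €81.64; balance after payment €6,793.01.
Closed form: n = −ln(1 − rB₀/P)/ln(1+r) = −ln(0.85439)/ln(1.01117) ≈ 14.172, so the balance reaches zero during payment 15.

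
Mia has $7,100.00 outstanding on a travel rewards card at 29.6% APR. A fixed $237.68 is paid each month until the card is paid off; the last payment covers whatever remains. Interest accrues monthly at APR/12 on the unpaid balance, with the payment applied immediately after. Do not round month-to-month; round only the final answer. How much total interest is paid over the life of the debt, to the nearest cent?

Monthly rate r = 29.6%/12 = 2.46667% = 0.0246667.
Payoff takes n = ⌈−ln(1 − rB₀/P)/ln(1+r)⌉ = ⌈54.787⌉ = 55 payments; the last is $187.52.
Total paid = 54·$237.68 + $187.52 = $13,022.24.
Total interest = total paid − principal = $13,022.24 − $7,100.00 = $5,922.24.

$5,922.24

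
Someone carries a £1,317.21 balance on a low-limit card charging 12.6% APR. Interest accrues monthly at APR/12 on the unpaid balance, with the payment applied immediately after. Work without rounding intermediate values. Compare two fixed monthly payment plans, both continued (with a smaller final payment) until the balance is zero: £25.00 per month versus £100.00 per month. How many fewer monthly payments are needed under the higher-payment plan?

Monthly rate r = 12.6%/12 = 1.05% = 0.0105.
At £25.00/mo: n = ⌈−ln(1 − rB₀/P)/ln(1+r)⌉ = 78 payments (last £3.42); total interest = total paid − £1,317.21 = £611.21.
At £100.00/mo: 15 payments (last £25.21); total interest £108.00.
Payments saved = 78 − 15 = 63.

63 fewer payments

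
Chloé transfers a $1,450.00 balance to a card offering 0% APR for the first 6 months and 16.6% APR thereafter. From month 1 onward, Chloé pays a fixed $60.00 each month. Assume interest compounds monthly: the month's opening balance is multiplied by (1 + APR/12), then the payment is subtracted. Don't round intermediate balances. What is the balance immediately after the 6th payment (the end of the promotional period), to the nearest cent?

$1,090.00

Promo months 1–6 at r₀ = 0%/12 = 0; months 7+ at r₁ = 16.6%/12 = 0.0138333.
After month 6 (no interest yet): B = $1,450.00 − 6·$60.00 = $1,090.00.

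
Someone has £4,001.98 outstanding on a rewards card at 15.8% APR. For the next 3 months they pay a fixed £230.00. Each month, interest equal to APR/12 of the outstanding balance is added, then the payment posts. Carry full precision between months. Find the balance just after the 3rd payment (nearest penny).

Monthly rate r = 15.8%/12 = 1.31667% = 0.0131667.
Each month: B ← B·(1+r) − £230.00.
Month 1: interest £52.69; balance after payment £3,824.67.
Month 2: interest £50.36; balance after payment £3,645.03.
Month 3: interest £47.99; balance after payment £3,463.02.

£3,463.02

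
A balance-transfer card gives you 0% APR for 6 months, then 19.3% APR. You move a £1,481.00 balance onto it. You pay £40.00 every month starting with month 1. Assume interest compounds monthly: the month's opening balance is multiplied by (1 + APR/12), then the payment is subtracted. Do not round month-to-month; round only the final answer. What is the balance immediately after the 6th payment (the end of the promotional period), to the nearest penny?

Promo months 1–6 at r₀ = 0%/12 = 0; months 7+ at r₁ = 19.3%/12 = 0.0160833.
After month 6 (no interest yet): B = £1,481.00 − 6·£40.00 = £1,241.00.

£1,241.00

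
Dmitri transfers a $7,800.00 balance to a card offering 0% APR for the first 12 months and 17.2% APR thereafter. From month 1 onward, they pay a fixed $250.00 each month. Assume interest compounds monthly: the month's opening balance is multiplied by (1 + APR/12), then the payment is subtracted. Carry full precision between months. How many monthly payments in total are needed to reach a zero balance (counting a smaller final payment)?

Promo months 1–12 at r₀ = 0%/12 = 0; months 13+ at r₁ = 17.2%/12 = 0.0143333.
After month 12 (no interest yet): B = $7,800.00 − 12·$250.00 = $4,800.00.
Then at r₁ with $250.00/mo: n₂ = −ln(1 − r₁·B/P)/ln(1+r₁) ≈ 22.62 → 23 more payments.

35 months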